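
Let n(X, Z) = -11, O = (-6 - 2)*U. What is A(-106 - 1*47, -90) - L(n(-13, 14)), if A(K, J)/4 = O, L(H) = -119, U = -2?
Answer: 183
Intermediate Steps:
O = 16 (O = (-6 - 2)*(-2) = -8*(-2) = 16)
A(K, J) = 64 (A(K, J) = 4*16 = 64)
A(-106 - 1*47, -90) - L(n(-13, 14)) = 64 - 1*(-119) = 64 + 119 = 183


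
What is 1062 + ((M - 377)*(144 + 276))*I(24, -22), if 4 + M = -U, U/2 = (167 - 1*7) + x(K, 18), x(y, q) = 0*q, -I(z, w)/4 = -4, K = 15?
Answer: -4709658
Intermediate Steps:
I(z, w) = 16 (I(z, w) = -4*(-4) = 16)
x(y, q) = 0
U = 320 (U = 2*((167 - 1*7) + 0) = 2*((167 - 7) + 0) = 2*(160 + 0) = 2*160 = 320)
M = -324 (M = -4 - 1*320 = -4 - 320 = -324)
1062 + ((M - 377)*(144 + 276))*I(24, -22) = 1062 + ((-324 - 377)*(144 + 276))*16 = 1062 - 701*420*16 = 1062 - 294420*16 = 1062 - 4710720 = -4709658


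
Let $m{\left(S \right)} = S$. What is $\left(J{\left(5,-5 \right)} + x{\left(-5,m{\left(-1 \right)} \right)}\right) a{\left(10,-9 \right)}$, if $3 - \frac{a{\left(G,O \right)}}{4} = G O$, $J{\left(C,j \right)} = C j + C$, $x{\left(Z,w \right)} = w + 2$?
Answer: $-7068$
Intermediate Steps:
$x{\left(Z,w \right)} = 2 + w$
$J{\left(C,j \right)} = C + C j$
$a{\left(G,O \right)} = 12 - 4 G O$
$\left(J{\left(5,-5 \right)} + x{\left(-5,m{\left(-1 \right)} \right)}\right) a{\left(10,-9 \right)} = \left(5 \left(1 - 5\right) + \left(2 - 1\right)\right) \left(12 - 40 \left(-9\right)\right) = \left(5 \left(-4\right) + 1\right) \left(12 + 360\right) = \left(-20 + 1\right) 372 = \left(-19\right) 372 = -7068$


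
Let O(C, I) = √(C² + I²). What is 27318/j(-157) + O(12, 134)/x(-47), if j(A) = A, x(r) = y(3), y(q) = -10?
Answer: -174 - √181 ≈ -187.45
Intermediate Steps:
x(r) = -10
27318/j(-157) + O(12, 134)/x(-47) = 27318/(-157) + √(12² + 134²)/(-10) = 27318*(-1/157) + √(144 + 17956)*(-⅒) = -174 + √18100*(-⅒) = -174 + (10*√181)*(-⅒) = -174 - √181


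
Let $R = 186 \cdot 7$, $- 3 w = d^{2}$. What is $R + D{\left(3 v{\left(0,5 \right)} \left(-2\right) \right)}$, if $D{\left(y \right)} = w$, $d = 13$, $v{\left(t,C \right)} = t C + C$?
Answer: $\frac{3737}{3} \approx 1245.7$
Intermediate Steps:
$v{\left(t,C \right)} = C + C t$ ($v{\left(t,C \right)} = C t + C = C + C t$)
$w = - \frac{169}{3}$ ($w = - \frac{13^{2}}{3} = \left(- \frac{1}{3}\right) 169 = - \frac{169}{3} \approx -56.333$)
$D{\left(y \right)} = - \frac{169}{3}$
$R = 1302$
$R + D{\left(3 v{\left(0,5 \right)} \left(-2\right) \right)} = 1302 - \frac{169}{3} = \frac{3737}{3}$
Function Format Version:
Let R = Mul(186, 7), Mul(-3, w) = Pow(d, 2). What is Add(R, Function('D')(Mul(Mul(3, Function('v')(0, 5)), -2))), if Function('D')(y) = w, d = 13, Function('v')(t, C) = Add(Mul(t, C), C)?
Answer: Rational(3737, 3) ≈ 1245.7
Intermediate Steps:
Function('v')(t, C) = Add(C, Mul(C, t)) (Function('v')(t, C) = Add(Mul(C, t), C) = Add(C, Mul(C, t)))
w = Rational(-169, 3) (w = Mul(Rational(-1, 3), Pow(13, 2)) = Mul(Rational(-1, 3), 169) = Rational(-169, 3) ≈ -56.333)
Function('D')(y) = Rational(-169, 3)
R = 1302
Add(R, Function('D')(Mul(Mul(3, Function('v')(0, 5)), -2))) = Add(1302, Rational(-169, 3)) = Rational(3737, 3)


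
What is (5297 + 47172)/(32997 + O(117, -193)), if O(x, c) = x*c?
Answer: 52469/10416 ≈ 5.0373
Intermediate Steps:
O(x, c) = c*x
(5297 + 47172)/(32997 + O(117, -193)) = (5297 + 47172)/(32997 - 193*117) = 52469/(32997 - 22581) = 52469/10416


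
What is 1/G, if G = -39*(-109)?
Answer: 1/4251 ≈ 0.00023524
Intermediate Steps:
G = 4251
1/G = 1/4251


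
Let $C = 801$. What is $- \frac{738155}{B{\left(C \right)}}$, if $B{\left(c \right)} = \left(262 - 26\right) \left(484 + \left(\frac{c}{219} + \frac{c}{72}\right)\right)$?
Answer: $- \frac{107770630}{17186051} \approx -6.2708$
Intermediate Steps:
$B{\left(c \right)} = 114224 + \frac{5723 c}{1314}$ ($B{\left(c \right)} = 236 \left(484 + \left(c \frac{1}{219} + c \frac{1}{72}\right)\right) = 236 \left(484 + \left(\frac{c}{219} + \frac{c}{72}\right)\right) = 236 \left(484 + \frac{97 c}{5256}\right) = 114224 + \frac{5723 c}{1314}$)
$- \frac{738155}{B{\left(C \right)}} = - \frac{738155}{114224 + \frac{5723}{1314} \cdot 801} = - \frac{738155}{114224 + \frac{509347}{146}} = - \frac{738155}{\frac{17186051}{146}} = \left(-738155\right) \frac{146}{17186051} = - \frac{107770630}{17186051}$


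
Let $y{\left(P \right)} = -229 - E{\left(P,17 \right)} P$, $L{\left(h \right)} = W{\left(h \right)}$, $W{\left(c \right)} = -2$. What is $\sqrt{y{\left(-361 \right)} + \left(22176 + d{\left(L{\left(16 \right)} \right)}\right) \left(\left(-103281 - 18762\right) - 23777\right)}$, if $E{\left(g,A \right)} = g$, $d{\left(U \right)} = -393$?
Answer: $i \sqrt{3176527610} \approx 56361.0 i$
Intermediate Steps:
$L{\left(h \right)} = -2$
$y{\left(P \right)} = -229 - P^{2}$ ($y{\left(P \right)} = -229 - P P = -229 - P^{2}$)
$\sqrt{y{\left(-361 \right)} + \left(22176 + d{\left(L{\left(16 \right)} \right)}\right) \left(\left(-103281 - 18762\right) - 23777\right)} = \sqrt{\left(-229 - \left(-361\right)^{2}\right) + \left(22176 - 393\right) \left(\left(-103281 - 18762\right) - 23777\right)} = \sqrt{\left(-229 - 130321\right) + 21783 \left(-122043 - 23777\right)} = \sqrt{\left(-229 - 130321\right) + 21783 \left(-145820\right)} = \sqrt{-130550 - 3176397060} = \sqrt{-3176527610} = i \sqrt{3176527610}$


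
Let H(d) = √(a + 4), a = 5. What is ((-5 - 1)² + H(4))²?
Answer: 1521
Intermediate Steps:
H(d) = 3 (H(d) = √(5 + 4) = √9 = 3)
((-5 - 1)² + H(4))² = ((-5 - 1)² + 3)² = ((-6)² + 3)² = (36 + 3)² = 39² = 1521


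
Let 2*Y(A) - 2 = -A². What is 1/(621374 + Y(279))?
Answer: 2/1164909 ≈ 1.7169e-6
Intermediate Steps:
Y(A) = 1 - A²/2 (Y(A) = 1 + (-A²)/2 = 1 - A²/2)
1/(621374 + Y(279)) = 1/(621374 + (1 - ½*279²)) = 1/(621374 + (1 - ½*77841)) = 1/(621374 + (1 - 77841/2)) = 1/(621374 - 77839/2) = 1/(1164909/2) = 2/1164909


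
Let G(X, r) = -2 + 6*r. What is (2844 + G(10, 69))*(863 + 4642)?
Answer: 17924280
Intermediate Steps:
(2844 + G(10, 69))*(863 + 4642) = (2844 + (-2 + 6*69))*(863 + 4642) = (2844 + (-2 + 414))*5505 = (2844 + 412)*5505 = 3256*5505 = 17924280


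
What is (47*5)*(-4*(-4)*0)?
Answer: 0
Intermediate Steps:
(47*5)*(-4*(-4)*0) = 235*(16*0) = 235*0 = 0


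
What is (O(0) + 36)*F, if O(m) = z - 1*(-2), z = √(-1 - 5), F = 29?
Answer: 1102 + 29*I*√6 ≈ 1102.0 + 71.035*I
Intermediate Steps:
z = I*√6 (z = √(-6) = I*√6 ≈ 2.4495*I)
O(m) = 2 + I*√6 (O(m) = I*√6 - 1*(-2) = I*√6 + 2 = 2 + I*√6)
(O(0) + 36)*F = ((2 + I*√6) + 36)*29 = (38 + I*√6)*29 = 1102 + 29*I*√6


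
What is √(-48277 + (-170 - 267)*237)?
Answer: I*√151846 ≈ 389.67*I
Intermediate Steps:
√(-48277 + (-170 - 267)*237) = √(-48277 - 437*237) = √(-48277 - 103569) = √(-151846) = I*√151846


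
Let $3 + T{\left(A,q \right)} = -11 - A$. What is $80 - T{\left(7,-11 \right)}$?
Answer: $101$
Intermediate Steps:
$T{\left(A,q \right)} = -14 - A$ ($T{\left(A,q \right)} = -3 - \left(11 + A\right) = -14 - A$)
$80 - T{\left(7,-11 \right)} = 80 - \left(-14 - 7\right) = 80 - -21 = 80 + 21 = 101$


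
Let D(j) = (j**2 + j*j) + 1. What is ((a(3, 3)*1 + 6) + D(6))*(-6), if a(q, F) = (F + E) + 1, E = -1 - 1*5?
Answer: -462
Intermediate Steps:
E = -6 (E = -1 - 5 = -6)
a(q, F) = -5 + F (a(q, F) = (F - 6) + 1 = (-6 + F) + 1 = -5 + F)
D(j) = 1 + 2*j**2 (D(j) = (j**2 + j**2) + 1 = 2*j**2 + 1 = 1 + 2*j**2)
((a(3, 3)*1 + 6) + D(6))*(-6) = (((-5 + 3)*1 + 6) + (1 + 2*6**2))*(-6) = ((-2*1 + 6) + (1 + 2*36))*(-6) = ((-2 + 6) + (1 + 72))*(-6) = (4 + 73)*(-6) = 77*(-6) = -462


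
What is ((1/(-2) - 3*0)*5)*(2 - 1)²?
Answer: -5/2 ≈ -2.5000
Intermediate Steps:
((1/(-2) - 3*0)*5)*(2 - 1)² = ((-½ + 0)*5)*1² = -½*5*1 = -5/2*1 = -5/2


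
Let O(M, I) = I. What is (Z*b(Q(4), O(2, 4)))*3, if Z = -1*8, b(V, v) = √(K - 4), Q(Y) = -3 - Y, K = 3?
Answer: -24*I ≈ -24.0*I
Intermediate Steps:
b(V, v) = I (b(V, v) = √(3 - 4) = √(-1) = I)
Z = -8
(Z*b(Q(4), O(2, 4)))*3 = -8*I*3 = -24*I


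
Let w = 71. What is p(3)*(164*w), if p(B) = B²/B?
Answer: 34932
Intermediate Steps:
p(B) = B
p(3)*(164*w) = 3*(164*71) = 3*11644 = 34932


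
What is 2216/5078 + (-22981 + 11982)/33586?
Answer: 9286827/85274854 ≈ 0.10890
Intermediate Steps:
2216/5078 + (-22981 + 11982)/33586 = 2216*(1/5078) - 10999*1/33586 = 1108/2539 - 10999/33586 = 9286827/85274854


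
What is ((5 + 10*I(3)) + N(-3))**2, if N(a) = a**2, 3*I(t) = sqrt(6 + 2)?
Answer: 2564/9 + 560*sqrt(2)/3 ≈ 548.88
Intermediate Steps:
I(t) = 2*sqrt(2)/3 (I(t) = sqrt(6 + 2)/3 = sqrt(8)/3 = (2*sqrt(2))/3 = 2*sqrt(2)/3)
((5 + 10*I(3)) + N(-3))**2 = ((5 + 10*(2*sqrt(2)/3)) + (-3)**2)**2 = ((5 + 20*sqrt(2)/3) + 9)**2 = (14 + 20*sqrt(2)/3)**2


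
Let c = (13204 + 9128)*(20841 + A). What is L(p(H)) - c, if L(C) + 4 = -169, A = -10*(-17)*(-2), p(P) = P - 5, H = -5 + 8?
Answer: -457828505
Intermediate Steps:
H = 3
p(P) = -5 + P
A = -340 (A = 170*(-2) = -340)
c = 457828332 (c = (13204 + 9128)*(20841 - 340) = 22332*20501 = 457828332)
L(C) = -173 (L(C) = -4 - 169 = -173)
L(p(H)) - c = -173 - 1*457828332 = -173 - 457828332 = -457828505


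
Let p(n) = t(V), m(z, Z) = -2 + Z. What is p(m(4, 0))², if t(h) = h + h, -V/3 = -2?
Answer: 144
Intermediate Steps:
V = 6 (V = -3*(-2) = 6)
t(h) = 2*h
p(n) = 12 (p(n) = 2*6 = 12)
p(m(4, 0))² = 12² = 144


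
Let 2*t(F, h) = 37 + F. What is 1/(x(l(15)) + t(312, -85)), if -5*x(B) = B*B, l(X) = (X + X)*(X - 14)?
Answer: -2/11 ≈ -0.18182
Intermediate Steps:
t(F, h) = 37/2 + F/2 (t(F, h) = (37 + F)/2 = 37/2 + F/2)
l(X) = 2*X*(-14 + X) (l(X) = (2*X)*(-14 + X) = 2*X*(-14 + X))
x(B) = -B²/5 (x(B) = -B*B/5 = -B²/5)
1/(x(l(15)) + t(312, -85)) = 1/(-900*(-14 + 15)²/5 + (37/2 + (½)*312)) = 1/(-(2*15*1)²/5 + (37/2 + 156)) = 1/(-⅕*30² + 349/2) = 1/(-⅕*900 + 349/2) = 1/(-180 + 349/2) = 1/(-11/2) = -2/11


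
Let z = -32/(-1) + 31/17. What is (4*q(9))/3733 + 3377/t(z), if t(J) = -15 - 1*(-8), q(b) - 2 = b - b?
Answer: -12606285/26131 ≈ -482.43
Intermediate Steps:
q(b) = 2 (q(b) = 2 + (b - b) = 2 + 0 = 2)
z = 575/17 (z = -32*(-1) + 31*(1/17) = 32 + 31/17 = 575/17 ≈ 33.824)
t(J) = -7 (t(J) = -15 + 8 = -7)
(4*q(9))/3733 + 3377/t(z) = (4*2)/3733 + 3377/(-7) = 8*(1/3733) + 3377*(-1/7) = 8/3733 - 3377/7 = -12606285/26131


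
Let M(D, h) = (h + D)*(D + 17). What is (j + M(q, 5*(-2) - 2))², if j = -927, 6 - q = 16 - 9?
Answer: 1288225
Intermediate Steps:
q = -1 (q = 6 - (16 - 9) = 6 - 1*7 = 6 - 7 = -1)
M(D, h) = (17 + D)*(D + h) (M(D, h) = (D + h)*(17 + D) = (17 + D)*(D + h))
(j + M(q, 5*(-2) - 2))² = (-927 + ((-1)² + 17*(-1) + 17*(5*(-2) - 2) - (5*(-2) - 2)))² = (-927 + (1 - 17 + 17*(-10 - 2) - (-10 - 2)))² = (-927 + (1 - 17 + 17*(-12) - 1*(-12)))² = (-927 + (1 - 17 - 204 + 12))² = (-927 - 208)² = (-1135)² = 1288225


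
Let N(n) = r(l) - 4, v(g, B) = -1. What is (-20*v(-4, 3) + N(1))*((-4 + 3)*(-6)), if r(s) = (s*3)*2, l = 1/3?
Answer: 108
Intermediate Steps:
l = ⅓ ≈ 0.33333
r(s) = 6*s (r(s) = (3*s)*2 = 6*s)
N(n) = -2 (N(n) = 6*(⅓) - 4 = 2 - 4 = -2)
(-20*v(-4, 3) + N(1))*((-4 + 3)*(-6)) = (-20*(-1) - 2)*((-4 + 3)*(-6)) = (20 - 2)*(-1*(-6)) = 18*6 = 108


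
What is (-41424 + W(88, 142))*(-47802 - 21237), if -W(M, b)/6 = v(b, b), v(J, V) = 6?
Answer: 2862356940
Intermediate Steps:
W(M, b) = -36 (W(M, b) = -6*6 = -36)
(-41424 + W(88, 142))*(-47802 - 21237) = (-41424 - 36)*(-47802 - 21237) = -41460*(-69039) = 2862356940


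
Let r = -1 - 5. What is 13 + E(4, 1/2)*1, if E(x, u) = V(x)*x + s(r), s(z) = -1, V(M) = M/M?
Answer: 16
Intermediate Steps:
r = -6
V(M) = 1
E(x, u) = -1 + x (E(x, u) = 1*x - 1 = x - 1 = -1 + x)
13 + E(4, 1/2)*1 = 13 + (-1 + 4)*1 = 13 + 3*1 = 13 + 3 = 16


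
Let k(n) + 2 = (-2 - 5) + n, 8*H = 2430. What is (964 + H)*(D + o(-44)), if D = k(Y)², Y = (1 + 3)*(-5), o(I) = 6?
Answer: 4295137/4 ≈ 1.0738e+6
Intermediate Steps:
H = 1215/4 (H = (⅛)*2430 = 1215/4 ≈ 303.75)
Y = -20 (Y = 4*(-5) = -20)
k(n) = -9 + n (k(n) = -2 + ((-2 - 5) + n) = -2 + (-7 + n) = -9 + n)
D = 841 (D = (-9 - 20)² = (-29)² = 841)
(964 + H)*(D + o(-44)) = (964 + 1215/4)*(841 + 6) = (5071/4)*847 = 4295137/4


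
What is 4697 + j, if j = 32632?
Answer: 37329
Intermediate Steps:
4697 + j = 4697 + 32632 = 37329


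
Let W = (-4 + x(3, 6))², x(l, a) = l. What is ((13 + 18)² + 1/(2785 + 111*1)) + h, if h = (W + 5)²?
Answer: 2887313/2896 ≈ 997.00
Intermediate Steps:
W = 1 (W = (-4 + 3)² = (-1)² = 1)
h = 36 (h = (1 + 5)² = 6² = 36)
((13 + 18)² + 1/(2785 + 111*1)) + h = ((13 + 18)² + 1/(2785 + 111*1)) + 36 = (31² + 1/(2785 + 111)) + 36 = (961 + 1/2896) + 36 = 2783057/2896 + 36 = 2887313/2896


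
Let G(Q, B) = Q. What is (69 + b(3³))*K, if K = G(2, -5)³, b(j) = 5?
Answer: 592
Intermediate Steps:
K = 8 (K = 2³ = 8)
(69 + b(3³))*K = (69 + 5)*8 = 74*8 = 592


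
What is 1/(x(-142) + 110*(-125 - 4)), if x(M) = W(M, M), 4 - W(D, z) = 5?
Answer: -1/14191 ≈ -7.0467e-5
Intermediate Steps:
W(D, z) = -1 (W(D, z) = 4 - 1*5 = 4 - 5 = -1)
x(M) = -1
1/(x(-142) + 110*(-125 - 4)) = 1/(-1 + 110*(-125 - 4)) = 1/(-1 + 110*(-129)) = 1/(-1 - 14190) = 1/(-14191) = -1/14191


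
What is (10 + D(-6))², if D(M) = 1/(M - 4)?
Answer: 9801/100 ≈ 98.010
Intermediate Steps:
D(M) = 1/(-4 + M)
(10 + D(-6))² = (10 + 1/(-4 - 6))² = (10 + 1/(-10))² = (10 - ⅒)² = (99/10)² = 9801/100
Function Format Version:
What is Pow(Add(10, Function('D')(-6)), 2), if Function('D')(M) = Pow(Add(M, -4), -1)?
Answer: Rational(9801, 100) ≈ 98.010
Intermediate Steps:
Function('D')(M) = Pow(Add(-4, M), -1)
Pow(Add(10, Function('D')(-6)), 2) = Pow(Add(10, Pow(Add(-4, -6), -1)), 2) = Pow(Add(10, Pow(-10, -1)), 2) = Pow(Add(10, Rational(-1, 10)), 2) = Pow(Rational(99, 10), 2) = Rational(9801, 100)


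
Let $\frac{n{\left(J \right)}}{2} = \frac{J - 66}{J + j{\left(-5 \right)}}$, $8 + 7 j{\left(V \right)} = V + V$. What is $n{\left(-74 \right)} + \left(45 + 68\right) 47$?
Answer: $\frac{356082}{67} \approx 5314.7$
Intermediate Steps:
$j{\left(V \right)} = - \frac{8}{7} + \frac{2 V}{7}$ ($j{\left(V \right)} = - \frac{8}{7} + \frac{V + V}{7} = - \frac{8}{7} + \frac{2 V}{7}$)
$n{\left(J \right)} = \frac{2 \left(-66 + J\right)}{- \frac{18}{7} + J}$ ($n{\left(J \right)} = 2 \frac{J - 66}{J + \left(- \frac{8}{7} + \frac{2}{7} \left(-5\right)\right)} = 2 \frac{-66 + J}{J - \frac{18}{7}} = 2 \frac{-66 + J}{- \frac{18}{7} + J} = \frac{2 \left(-66 + J\right)}{- \frac{18}{7} + J}$)
$n{\left(-74 \right)} + \left(45 + 68\right) 47 = \frac{14 \left(-66 - 74\right)}{-18 + 7 \left(-74\right)} + \left(45 + 68\right) 47 = 14 \frac{1}{-18 - 518} \left(-140\right) + 113 \cdot 47 = 14 \frac{1}{-536} \left(-140\right) + 5311 = 14 \left(- \frac{1}{536}\right) \left(-140\right) + 5311 = \frac{245}{67} + 5311 = \frac{356082}{67}$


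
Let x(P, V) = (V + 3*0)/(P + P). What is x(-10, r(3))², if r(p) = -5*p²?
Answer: 81/16 ≈ 5.0625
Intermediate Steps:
x(P, V) = V/(2*P) (x(P, V) = (V + 0)/((2*P)) = V*(1/(2*P)) = V/(2*P))
x(-10, r(3))² = ((½)*(-5*3²)/(-10))² = ((½)*(-5*9)*(-⅒))² = ((½)*(-45)*(-⅒))² = (9/4)² = 81/16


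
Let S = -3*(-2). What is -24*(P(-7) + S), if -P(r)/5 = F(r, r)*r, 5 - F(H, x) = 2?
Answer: -2664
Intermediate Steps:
F(H, x) = 3 (F(H, x) = 5 - 1*2 = 5 - 2 = 3)
S = 6
P(r) = -15*r
-24*(P(-7) + S) = -24*(-15*(-7) + 6) = -24*(105 + 6) = -24*111 = -2664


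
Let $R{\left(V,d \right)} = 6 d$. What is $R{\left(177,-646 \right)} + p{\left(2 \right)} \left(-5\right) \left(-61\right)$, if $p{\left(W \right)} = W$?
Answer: $-3266$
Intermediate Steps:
$R{\left(177,-646 \right)} + p{\left(2 \right)} \left(-5\right) \left(-61\right) = 6 \left(-646\right) + 2 \left(-5\right) \left(-61\right) = -3876 - -610 = -3876 + 610 = -3266$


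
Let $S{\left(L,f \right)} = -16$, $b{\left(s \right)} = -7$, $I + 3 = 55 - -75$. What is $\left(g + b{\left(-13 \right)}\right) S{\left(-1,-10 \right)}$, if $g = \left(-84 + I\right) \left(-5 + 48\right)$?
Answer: $-29472$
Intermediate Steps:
$I = 127$ ($I = -3 + \left(55 - -75\right) = -3 + \left(55 + 75\right) = -3 + 130 = 127$)
$g = 1849$ ($g = \left(-84 + 127\right) \left(-5 + 48\right) = 43 \cdot 43 = 1849$)
$\left(g + b{\left(-13 \right)}\right) S{\left(-1,-10 \right)} = \left(1849 - 7\right) \left(-16\right) = 1842 \left(-16\right) = -29472$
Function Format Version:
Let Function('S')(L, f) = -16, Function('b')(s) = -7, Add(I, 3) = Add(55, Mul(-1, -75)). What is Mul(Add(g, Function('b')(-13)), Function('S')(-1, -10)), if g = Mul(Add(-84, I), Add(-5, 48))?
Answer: -29472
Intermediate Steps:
I = 127 (I = Add(-3, Add(55, Mul(-1, -75))) = Add(-3, Add(55, 75)) = Add(-3, 130) = 127)
g = 1849 (g = Mul(Add(-84, 127), Add(-5, 48)) = Mul(43, 43) = 1849)
Mul(Add(g, Function('b')(-13)), Function('S')(-1, -10)) = Mul(Add(1849, -7), -16) = Mul(1842, -16) = -29472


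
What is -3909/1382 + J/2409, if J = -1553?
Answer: -11563027/3329238 ≈ -3.4732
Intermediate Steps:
-3909/1382 + J/2409 = -3909/1382 - 1553/2409 = -11563027/3329238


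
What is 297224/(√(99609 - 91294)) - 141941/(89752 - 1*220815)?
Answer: 141941/131063 + 297224*√8315/8315 ≈ 3260.6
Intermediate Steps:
297224/(√(99609 - 91294)) - 141941/(89752 - 1*220815) = 297224/(√8315) - 141941/(89752 - 220815) = 297224*(√8315/8315) - 141941/(-131063) = 297224*√8315/8315 - 141941*(-1/131063) = 297224*√8315/8315 + 141941/131063 = 141941/131063 + 297224*√8315/8315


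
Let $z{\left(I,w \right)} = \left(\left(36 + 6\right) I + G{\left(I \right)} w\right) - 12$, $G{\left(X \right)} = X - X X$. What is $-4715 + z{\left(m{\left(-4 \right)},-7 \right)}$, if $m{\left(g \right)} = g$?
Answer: $-4755$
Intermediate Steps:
$G{\left(X \right)} = X - X^{2}$
$z{\left(I,w \right)} = -12 + 42 I + I w \left(1 - I\right)$ ($z{\left(I,w \right)} = \left(\left(36 + 6\right) I + I \left(1 - I\right) w\right) - 12 = \left(42 I + I w \left(1 - I\right)\right) - 12 = -12 + 42 I + I w \left(1 - I\right)$)
$-4715 + z{\left(m{\left(-4 \right)},-7 \right)} = -4715 - \left(180 - - 28 \left(-1 - 4\right)\right) = -4715 - \left(180 - \left(-28\right) \left(-5\right)\right) = -4715 - 40 = -4755$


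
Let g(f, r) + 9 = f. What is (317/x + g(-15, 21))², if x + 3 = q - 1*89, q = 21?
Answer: 4084441/5041 ≈ 810.24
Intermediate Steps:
g(f, r) = -9 + f
x = -71 (x = -3 + (21 - 1*89) = -3 + (21 - 89) = -3 - 68 = -71)
(317/x + g(-15, 21))² = (317/(-71) + (-9 - 15))² = (317*(-1/71) - 24)² = (-317/71 - 24)² = (-2021/71)² = 4084441/5041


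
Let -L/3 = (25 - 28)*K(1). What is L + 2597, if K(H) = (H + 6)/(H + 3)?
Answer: 10451/4 ≈ 2612.8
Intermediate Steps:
K(H) = (6 + H)/(3 + H)
L = 63/4 (L = -3*(25 - 28)*(6 + 1)/(3 + 1) = -(-9)*7/4 = -3*(-21/4) = 63/4 ≈ 15.750)
L + 2597 = 63/4 + 2597 = 10451/4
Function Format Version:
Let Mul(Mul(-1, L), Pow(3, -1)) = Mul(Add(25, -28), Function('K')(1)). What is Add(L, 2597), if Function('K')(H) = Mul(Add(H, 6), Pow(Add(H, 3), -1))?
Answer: Rational(10451, 4) ≈ 2612.8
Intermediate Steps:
Function('K')(H) = Mul(Pow(Add(3, H), -1), Add(6, H)) (Function('K')(H) = Mul(Add(6, H), Pow(Add(3, H), -1)) = Mul(Pow(Add(3, H), -1), Add(6, H)))
L = Rational(63, 4) (L = Mul(-3, Mul(Add(25, -28), Mul(Pow(Add(3, 1), -1), Add(6, 1)))) = Mul(-3, Mul(-3, Mul(Pow(4, -1), 7))) = Mul(-3, Mul(-3, Mul(Rational(1, 4), 7))) = Mul(-3, Mul(-3, Rational(7, 4))) = Mul(-3, Rational(-21, 4)) = Rational(63, 4) ≈ 15.750)
Add(L, 2597) = Add(Rational(63, 4), 2597) = Rational(10451, 4)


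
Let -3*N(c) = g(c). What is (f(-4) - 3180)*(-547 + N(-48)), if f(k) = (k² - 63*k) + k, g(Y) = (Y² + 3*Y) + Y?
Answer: 3647916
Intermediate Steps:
g(Y) = Y² + 4*Y
N(c) = -c*(4 + c)/3
f(k) = k² - 62*k
(f(-4) - 3180)*(-547 + N(-48)) = (-4*(-62 - 4) - 3180)*(-547 - ⅓*(-48)*(4 - 48)) = (-4*(-66) - 3180)*(-547 - ⅓*(-48)*(-44)) = (264 - 3180)*(-547 - 704) = -2916*(-1251) = 3647916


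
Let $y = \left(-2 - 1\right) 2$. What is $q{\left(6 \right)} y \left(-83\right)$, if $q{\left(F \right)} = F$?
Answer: $2988$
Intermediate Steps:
$y = -6$ ($y = \left(-3\right) 2 = -6$)
$q{\left(6 \right)} y \left(-83\right) = 6 \left(-6\right) \left(-83\right) = \left(-36\right) \left(-83\right) = 2988$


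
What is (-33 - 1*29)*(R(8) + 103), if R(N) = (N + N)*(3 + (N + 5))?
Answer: -22258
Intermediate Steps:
R(N) = 2*N*(8 + N) (R(N) = (2*N)*(3 + (5 + N)) = (2*N)*(8 + N) = 2*N*(8 + N))
(-33 - 1*29)*(R(8) + 103) = (-33 - 1*29)*(2*8*(8 + 8) + 103) = (-33 - 29)*(2*8*16 + 103) = -62*(256 + 103) = -62*359 = -22258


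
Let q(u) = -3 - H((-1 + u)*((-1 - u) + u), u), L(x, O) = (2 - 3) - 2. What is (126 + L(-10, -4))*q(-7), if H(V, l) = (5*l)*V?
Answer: 34071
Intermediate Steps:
L(x, O) = -3 (L(x, O) = -1 - 2 = -3)
H(V, l) = 5*V*l
q(u) = -3 - 5*u*(1 - u) (q(u) = -3 - 5*(-1 + u)*((-1 - u) + u)*u = -3 - 5*(-1 + u)*(-1)*u = -3 - 5*(1 - u)*u = -3 - 5*u*(1 - u))
(126 + L(-10, -4))*q(-7) = (126 - 3)*(-3 + 5*(-7)*(-1 - 7)) = 123*(-3 + 5*(-7)*(-8)) = 123*(-3 + 280) = 123*277 = 34071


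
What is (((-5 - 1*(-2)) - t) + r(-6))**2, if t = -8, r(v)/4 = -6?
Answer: 361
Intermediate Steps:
r(v) = -24 (r(v) = 4*(-6) = -24)
(((-5 - 1*(-2)) - t) + r(-6))**2 = (((-5 - 1*(-2)) - 1*(-8)) - 24)**2 = (((-5 + 2) + 8) - 24)**2 = ((-3 + 8) - 24)**2 = (5 - 24)**2 = (-19)**2 = 361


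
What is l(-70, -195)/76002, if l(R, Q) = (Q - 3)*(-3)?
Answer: 99/12667 ≈ 0.0078156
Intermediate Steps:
l(R, Q) = 9 - 3*Q (l(R, Q) = (-3 + Q)*(-3) = 9 - 3*Q)
l(-70, -195)/76002 = (9 - 3*(-195))/76002 = (9 + 585)*(1/76002) = 594*(1/76002) = 99/12667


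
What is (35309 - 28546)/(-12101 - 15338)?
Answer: -6763/27439 ≈ -0.24647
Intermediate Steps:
(35309 - 28546)/(-12101 - 15338) = 6763/(-27439) = 6763*(-1/27439) = -6763/27439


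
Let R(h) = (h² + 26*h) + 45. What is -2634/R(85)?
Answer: -439/1580 ≈ -0.27785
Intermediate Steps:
R(h) = 45 + h² + 26*h
-2634/R(85) = -2634/(45 + 85² + 26*85) = -2634/(45 + 7225 + 2210) = -2634/9480 = -2634*1/9480 = -439/1580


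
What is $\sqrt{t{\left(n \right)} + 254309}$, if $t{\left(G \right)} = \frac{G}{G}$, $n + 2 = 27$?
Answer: $7 \sqrt{5190} \approx 504.29$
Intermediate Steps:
$n = 25$ ($n = -2 + 27 = 25$)
$t{\left(G \right)} = 1$
$\sqrt{t{\left(n \right)} + 254309} = \sqrt{1 + 254309} = \sqrt{254310} = 7 \sqrt{5190}$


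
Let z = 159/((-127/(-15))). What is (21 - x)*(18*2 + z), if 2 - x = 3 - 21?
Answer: 6957/127 ≈ 54.780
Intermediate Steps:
x = 20 (x = 2 - (3 - 21) = 2 - 1*(-18) = 2 + 18 = 20)
z = 2385/127 (z = 159/((-127*(-1/15))) = 159/(127/15) = 159*(15/127) = 2385/127 ≈ 18.780)
(21 - x)*(18*2 + z) = (21 - 1*20)*(18*2 + 2385/127) = (21 - 20)*(36 + 2385/127) = 1*(6957/127) = 6957/127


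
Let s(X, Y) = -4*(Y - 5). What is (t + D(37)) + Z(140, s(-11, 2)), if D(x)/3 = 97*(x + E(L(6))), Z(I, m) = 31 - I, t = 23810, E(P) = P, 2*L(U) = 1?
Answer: 69227/2 ≈ 34614.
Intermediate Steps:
L(U) = ½ (L(U) = (½)*1 = ½)
s(X, Y) = 20 - 4*Y (s(X, Y) = -4*(-5 + Y) = 20 - 4*Y)
D(x) = 291/2 + 291*x (D(x) = 3*(97*(x + ½)) = 3*(97*(½ + x)) = 3*(97/2 + 97*x) = 291/2 + 291*x)
(t + D(37)) + Z(140, s(-11, 2)) = (23810 + (291/2 + 291*37)) + (31 - 1*140) = (23810 + (291/2 + 10767)) + (31 - 140) = (23810 + 21825/2) - 109 = 69445/2 - 109 = 69227/2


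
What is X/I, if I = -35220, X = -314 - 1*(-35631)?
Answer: -35317/35220 ≈ -1.0028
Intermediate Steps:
X = 35317 (X = -314 + 35631 = 35317)
X/I = 35317/(-35220) = 35317*(-1/35220) = -35317/35220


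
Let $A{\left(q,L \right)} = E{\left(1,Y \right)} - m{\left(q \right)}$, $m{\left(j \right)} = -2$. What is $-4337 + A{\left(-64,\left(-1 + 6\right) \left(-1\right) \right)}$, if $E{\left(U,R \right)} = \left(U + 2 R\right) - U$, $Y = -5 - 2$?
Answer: $-4349$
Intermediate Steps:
$Y = -7$
$E{\left(U,R \right)} = 2 R$
$A{\left(q,L \right)} = -12$ ($A{\left(q,L \right)} = 2 \left(-7\right) - -2 = -14 + 2 = -12$)
$-4337 + A{\left(-64,\left(-1 + 6\right) \left(-1\right) \right)} = -4337 - 12 = -4349$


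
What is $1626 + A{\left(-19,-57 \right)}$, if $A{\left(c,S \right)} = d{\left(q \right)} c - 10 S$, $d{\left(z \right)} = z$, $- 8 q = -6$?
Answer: $\frac{8727}{4} \approx 2181.8$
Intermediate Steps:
$q = \frac{3}{4}$ ($q = \left(- \frac{1}{8}\right) \left(-6\right) = \frac{3}{4} \approx 0.75$)
$A{\left(c,S \right)} = - 10 S + \frac{3 c}{4}$ ($A{\left(c,S \right)} = \frac{3 c}{4} - 10 S = - 10 S + \frac{3 c}{4}$)
$1626 + A{\left(-19,-57 \right)} = 1626 + \left(\left(-10\right) \left(-57\right) + \frac{3}{4} \left(-19\right)\right) = 1626 + \left(570 - \frac{57}{4}\right) = 1626 + \frac{2223}{4} = \frac{8727}{4}$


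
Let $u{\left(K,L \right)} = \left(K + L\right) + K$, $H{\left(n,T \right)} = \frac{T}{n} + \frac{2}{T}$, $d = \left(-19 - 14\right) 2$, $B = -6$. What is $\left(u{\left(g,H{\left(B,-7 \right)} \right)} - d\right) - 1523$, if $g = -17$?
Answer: $- \frac{62585}{42} \approx -1490.1$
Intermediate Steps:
$d = -66$ ($d = \left(-33\right) 2 = -66$)
$H{\left(n,T \right)} = \frac{2}{T} + \frac{T}{n}$
$u{\left(K,L \right)} = L + 2 K$
$\left(u{\left(g,H{\left(B,-7 \right)} \right)} - d\right) - 1523 = \left(\left(\left(\frac{2}{-7} - \frac{7}{-6}\right) + 2 \left(-17\right)\right) - -66\right) - 1523 = \left(\left(\left(2 \left(- \frac{1}{7}\right) - - \frac{7}{6}\right) - 34\right) + 66\right) - 1523 = \left(\left(\left(- \frac{2}{7} + \frac{7}{6}\right) - 34\right) + 66\right) - 1523 = \left(\left(\frac{37}{42} - 34\right) + 66\right) - 1523 = \left(- \frac{1391}{42} + 66\right) - 1523 = \frac{1381}{42} - 1523 = - \frac{62585}{42}$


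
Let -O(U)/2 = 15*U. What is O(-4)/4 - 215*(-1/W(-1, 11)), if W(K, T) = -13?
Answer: 175/13 ≈ 13.462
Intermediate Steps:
O(U) = -30*U
O(-4)/4 - 215*(-1/W(-1, 11)) = -30*(-4)/4 - 215/((-1*(-13))) = 120*(1/4) - 215/13 = 30 - 215*1/13 = 30 - 215/13 = 175/13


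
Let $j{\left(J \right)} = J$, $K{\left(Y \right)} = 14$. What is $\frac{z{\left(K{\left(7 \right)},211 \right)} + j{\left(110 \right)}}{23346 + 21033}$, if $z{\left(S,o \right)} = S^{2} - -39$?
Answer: $\frac{115}{14793} \approx 0.007774$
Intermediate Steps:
$z{\left(S,o \right)} = 39 + S^{2}$ ($z{\left(S,o \right)} = S^{2} + 39 = 39 + S^{2}$)
$\frac{z{\left(K{\left(7 \right)},211 \right)} + j{\left(110 \right)}}{23346 + 21033} = \frac{\left(39 + 14^{2}\right) + 110}{23346 + 21033} = \frac{\left(39 + 196\right) + 110}{44379} = \left(235 + 110\right) \frac{1}{44379} = 345 \cdot \frac{1}{44379} = \frac{115}{14793}$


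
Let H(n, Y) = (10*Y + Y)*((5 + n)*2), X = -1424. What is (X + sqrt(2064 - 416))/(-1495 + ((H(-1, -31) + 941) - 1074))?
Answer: 356/1089 - sqrt(103)/1089 ≈ 0.31759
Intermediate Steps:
H(n, Y) = 11*Y*(10 + 2*n) (H(n, Y) = (11*Y)*(10 + 2*n) = 11*Y*(10 + 2*n))
(X + sqrt(2064 - 416))/(-1495 + ((H(-1, -31) + 941) - 1074)) = (-1424 + sqrt(2064 - 416))/(-1495 + ((22*(-31)*(5 - 1) + 941) - 1074)) = (-1424 + sqrt(1648))/(-1495 + ((22*(-31)*4 + 941) - 1074)) = (-1424 + 4*sqrt(103))/(-1495 + ((-2728 + 941) - 1074)) = (-1424 + 4*sqrt(103))/(-1495 + (-1787 - 1074)) = (-1424 + 4*sqrt(103))/(-1495 - 2861) = (-1424 + 4*sqrt(103))/(-4356) = (-1424 + 4*sqrt(103))*(-1/4356) = 356/1089 - sqrt(103)/1089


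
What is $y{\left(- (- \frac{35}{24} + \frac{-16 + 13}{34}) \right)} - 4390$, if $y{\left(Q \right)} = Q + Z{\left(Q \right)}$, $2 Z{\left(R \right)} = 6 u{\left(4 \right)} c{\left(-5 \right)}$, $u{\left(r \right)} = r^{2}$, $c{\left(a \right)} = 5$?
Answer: $- \frac{1692569}{408} \approx -4148.5$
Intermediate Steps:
$Z{\left(R \right)} = 240$ ($Z{\left(R \right)} = \frac{6 \cdot 4^{2} \cdot 5}{2} = \frac{6 \cdot 16 \cdot 5}{2} = \frac{96 \cdot 5}{2} = \frac{1}{2} \cdot 480 = 240$)
$y{\left(Q \right)} = 240 + Q$ ($y{\left(Q \right)} = Q + 240 = 240 + Q$)
$y{\left(- (- \frac{35}{24} + \frac{-16 + 13}{34}) \right)} - 4390 = \left(240 - \left(- \frac{35}{24} + \frac{-16 + 13}{34}\right)\right) - 4390 = \left(240 - \left(\left(-35\right) \frac{1}{24} - \frac{3}{34}\right)\right) - 4390 = \left(240 - \left(- \frac{35}{24} - \frac{3}{34}\right)\right) - 4390 = \left(240 - - \frac{631}{408}\right) - 4390 = \left(240 + \frac{631}{408}\right) - 4390 = \frac{98551}{408} - 4390 = - \frac{1692569}{408}$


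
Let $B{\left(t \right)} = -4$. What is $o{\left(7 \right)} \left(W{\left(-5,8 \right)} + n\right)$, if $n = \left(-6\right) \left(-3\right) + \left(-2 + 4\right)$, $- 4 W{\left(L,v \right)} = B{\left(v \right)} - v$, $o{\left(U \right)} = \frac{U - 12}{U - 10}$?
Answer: $\frac{115}{3} \approx 38.333$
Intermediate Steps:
$o{\left(U \right)} = \frac{-12 + U}{-10 + U}$
$W{\left(L,v \right)} = 1 + \frac{v}{4}$ ($W{\left(L,v \right)} = - \frac{-4 - v}{4} = 1 + \frac{v}{4}$)
$n = 20$ ($n = 18 + 2 = 20$)
$o{\left(7 \right)} \left(W{\left(-5,8 \right)} + n\right) = \frac{-12 + 7}{-10 + 7} \left(\left(1 + \frac{1}{4} \cdot 8\right) + 20\right) = \frac{1}{-3} \left(-5\right) \left(\left(1 + 2\right) + 20\right) = \left(- \frac{1}{3}\right) \left(-5\right) \left(3 + 20\right) = \frac{5}{3} \cdot 23 = \frac{115}{3}$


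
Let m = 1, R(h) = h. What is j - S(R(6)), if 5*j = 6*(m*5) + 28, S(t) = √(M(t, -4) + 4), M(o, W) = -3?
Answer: 53/5 ≈ 10.600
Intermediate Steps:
S(t) = 1 (S(t) = √(-3 + 4) = √1 = 1)
j = 58/5 (j = (6*(1*5) + 28)/5 = (6*5 + 28)/5 = (30 + 28)/5 = (⅕)*58 = 58/5 ≈ 11.600)
j - S(R(6)) = 58/5 - 1*1 = 58/5 - 1 = 53/5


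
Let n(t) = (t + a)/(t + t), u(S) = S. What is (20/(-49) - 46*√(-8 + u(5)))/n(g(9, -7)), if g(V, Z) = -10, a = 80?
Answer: 40/343 + 92*I*√3/7 ≈ 0.11662 + 22.764*I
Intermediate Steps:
n(t) = (80 + t)/(2*t) (n(t) = (t + 80)/(t + t) = (80 + t)/((2*t)) = (80 + t)*(1/(2*t)) = (80 + t)/(2*t))
(20/(-49) - 46*√(-8 + u(5)))/n(g(9, -7)) = (20/(-49) - 46*√(-8 + 5))/(((½)*(80 - 10)/(-10))) = (20*(-1/49) - 46*I*√3)/(((½)*(-⅒)*70)) = (-20/49 - 46*I*√3)/(-7/2) = (-20/49 - 46*I*√3)*(-2/7) = 40/343 + 92*I*√3/7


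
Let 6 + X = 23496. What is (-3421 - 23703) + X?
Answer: -3634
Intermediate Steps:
X = 23490 (X = -6 + 23496 = 23490)
(-3421 - 23703) + X = (-3421 - 23703) + 23490 = -27124 + 23490 = -3634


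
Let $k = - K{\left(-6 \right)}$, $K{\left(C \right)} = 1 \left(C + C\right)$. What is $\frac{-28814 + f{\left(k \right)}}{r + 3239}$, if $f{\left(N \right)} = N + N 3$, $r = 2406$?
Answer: $- \frac{28766}{5645} \approx -5.0958$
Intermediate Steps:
$K{\left(C \right)} = 2 C$ ($K{\left(C \right)} = 1 \cdot 2 C = 2 C$)
$k = 12$ ($k = - 2 \left(-6\right) = \left(-1\right) \left(-12\right) = 12$)
$f{\left(N \right)} = 4 N$ ($f{\left(N \right)} = N + 3 N = 4 N$)
$\frac{-28814 + f{\left(k \right)}}{r + 3239} = \frac{-28814 + 4 \cdot 12}{2406 + 3239} = \frac{-28814 + 48}{5645} = \left(-28766\right) \frac{1}{5645} = - \frac{28766}{5645}$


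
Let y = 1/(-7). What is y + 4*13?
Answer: 363/7 ≈ 51.857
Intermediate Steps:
y = -⅐ ≈ -0.14286
y + 4*13 = -⅐ + 4*13 = -⅐ + 52 = 363/7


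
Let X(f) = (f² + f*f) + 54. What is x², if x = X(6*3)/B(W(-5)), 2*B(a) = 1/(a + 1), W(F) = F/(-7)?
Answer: 283855104/49 ≈ 5.7930e+6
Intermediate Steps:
X(f) = 54 + 2*f² (X(f) = (f² + f²) + 54 = 2*f² + 54 = 54 + 2*f²)
W(F) = -F/7 (W(F) = F*(-⅐) = -F/7)
B(a) = 1/(2*(1 + a)) (B(a) = 1/(2*(a + 1)) = 1/(2*(1 + a)))
x = 16848/7 (x = (54 + 2*(6*3)²)/((1/(2*(1 - ⅐*(-5))))) = (54 + 2*18²)/((1/(2*(1 + 5/7)))) = (54 + 2*324)/((1/(2*(12/7)))) = (54 + 648)/(((½)*(7/12))) = 702/(7/24) = 702*(24/7) = 16848/7 ≈ 2406.9)
x² = (16848/7)² = 283855104/49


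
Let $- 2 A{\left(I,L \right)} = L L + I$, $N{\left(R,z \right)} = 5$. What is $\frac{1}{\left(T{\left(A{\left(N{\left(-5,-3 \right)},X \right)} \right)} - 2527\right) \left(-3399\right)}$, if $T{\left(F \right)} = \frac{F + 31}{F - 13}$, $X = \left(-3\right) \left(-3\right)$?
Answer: $\frac{14}{120239625} \approx 1.1643 \cdot 10^{-7}$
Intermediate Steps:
$X = 9$
$A{\left(I,L \right)} = - \frac{I}{2} - \frac{L^{2}}{2}$ ($A{\left(I,L \right)} = - \frac{L L + I}{2} = - \frac{L^{2} + I}{2} = - \frac{I + L^{2}}{2} = - \frac{I}{2} - \frac{L^{2}}{2}$)
$T{\left(F \right)} = \frac{31 + F}{-13 + F}$
$\frac{1}{\left(T{\left(A{\left(N{\left(-5,-3 \right)},X \right)} \right)} - 2527\right) \left(-3399\right)} = \frac{1}{\left(\frac{31 - \left(\frac{5}{2} + \frac{9^{2}}{2}\right)}{-13 - \left(\frac{5}{2} + \frac{9^{2}}{2}\right)} - 2527\right) \left(-3399\right)} = \frac{1}{\frac{31 - 43}{-13 - 43} - 2527} \left(- \frac{1}{3399}\right) = \frac{1}{\frac{1}{-56} \left(-12\right) - 2527} \left(- \frac{1}{3399}\right) = \frac{1}{\left(- \frac{1}{56}\right) \left(-12\right) - 2527} \left(- \frac{1}{3399}\right) = \frac{1}{\frac{3}{14} - 2527} \left(- \frac{1}{3399}\right) = \frac{1}{- \frac{35375}{14}} \left(- \frac{1}{3399}\right) = \left(- \frac{14}{35375}\right) \left(- \frac{1}{3399}\right) = \frac{14}{120239625}$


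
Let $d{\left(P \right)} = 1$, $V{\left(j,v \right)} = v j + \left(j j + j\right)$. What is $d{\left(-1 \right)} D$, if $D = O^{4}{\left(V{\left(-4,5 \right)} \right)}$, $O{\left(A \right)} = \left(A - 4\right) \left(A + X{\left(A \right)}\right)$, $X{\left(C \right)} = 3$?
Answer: $12960000$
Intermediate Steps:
$V{\left(j,v \right)} = j + j^{2} + j v$ ($V{\left(j,v \right)} = j v + \left(j^{2} + j\right) = j v + \left(j + j^{2}\right) = j + j^{2} + j v$)
$O{\left(A \right)} = \left(-4 + A\right) \left(3 + A\right)$ ($O{\left(A \right)} = \left(A - 4\right) \left(A + 3\right) = \left(-4 + A\right) \left(3 + A\right)$)
$D = 12960000$ ($D = \left(-12 + \left(- 4 \left(1 - 4 + 5\right)\right)^{2} - - 4 \left(1 - 4 + 5\right)\right)^{4} = \left(-12 + \left(\left(-4\right) 2\right)^{2} - \left(-4\right) 2\right)^{4} = \left(-12 + \left(-8\right)^{2} - -8\right)^{4} = \left(-12 + 64 + 8\right)^{4} = 60^{4} = 12960000$)
$d{\left(-1 \right)} D = 1 \cdot 12960000 = 12960000$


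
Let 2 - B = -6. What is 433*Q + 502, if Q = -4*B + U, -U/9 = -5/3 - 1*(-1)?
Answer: -10756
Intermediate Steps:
B = 8 (B = 2 - 1*(-6) = 2 + 6 = 8)
U = 6 (U = -9*(-5/3 - 1*(-1)) = -9*(-5*1/3 + 1) = -9*(-5/3 + 1) = -9*(-2/3) = 6)
Q = -26 (Q = -4*8 + 6 = -32 + 6 = -26)
433*Q + 502 = 433*(-26) + 502 = -11258 + 502 = -10756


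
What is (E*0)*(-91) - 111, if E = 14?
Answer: -111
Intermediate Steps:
(E*0)*(-91) - 111 = (14*0)*(-91) - 111 = 0*(-91) - 111 = 0 - 111 = -111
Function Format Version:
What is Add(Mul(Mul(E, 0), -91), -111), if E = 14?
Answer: -111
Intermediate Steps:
Add(Mul(Mul(E, 0), -91), -111) = Add(Mul(Mul(14, 0), -91), -111) = Add(Mul(0, -91), -111) = Add(0, -111) = -111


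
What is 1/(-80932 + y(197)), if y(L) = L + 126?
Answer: -1/80609 ≈ -1.2406e-5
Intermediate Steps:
y(L) = 126 + L
1/(-80932 + y(197)) = 1/(-80932 + (126 + 197)) = 1/(-80932 + 323) = 1/(-80609) = -1/80609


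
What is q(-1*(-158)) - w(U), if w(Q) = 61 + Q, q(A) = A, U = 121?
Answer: -24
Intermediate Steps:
q(-1*(-158)) - w(U) = -1*(-158) - (61 + 121) = 158 - 1*182 = 158 - 182 = -24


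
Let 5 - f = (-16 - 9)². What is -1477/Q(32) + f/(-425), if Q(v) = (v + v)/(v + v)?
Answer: -125421/85 ≈ -1475.5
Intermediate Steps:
Q(v) = 1 (Q(v) = (2*v)/((2*v)) = (2*v)*(1/(2*v)) = 1)
f = -620 (f = 5 - (-16 - 9)² = 5 - 1*(-25)² = 5 - 1*625 = 5 - 625 = -620)
-1477/Q(32) + f/(-425) = -1477/1 - 620/(-425) = -1477*1 - 620*(-1/425) = -1477 + 124/85 = -125421/85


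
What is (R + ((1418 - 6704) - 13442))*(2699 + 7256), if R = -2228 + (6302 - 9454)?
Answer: -239995140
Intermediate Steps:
R = -5380 (R = -2228 - 3152 = -5380)
(R + ((1418 - 6704) - 13442))*(2699 + 7256) = (-5380 + ((1418 - 6704) - 13442))*(2699 + 7256) = (-5380 + (-5286 - 13442))*9955 = (-5380 - 18728)*9955 = -24108*9955 = -239995140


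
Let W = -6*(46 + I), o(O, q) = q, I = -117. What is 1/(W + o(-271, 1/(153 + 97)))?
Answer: 250/106501 ≈ 0.0023474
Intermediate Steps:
W = 426 (W = -6*(46 - 117) = -6*(-71) = 426)
1/(W + o(-271, 1/(153 + 97))) = 1/(426 + 1/(153 + 97)) = 1/(426 + 1/250) = 1/(106501/250) = 250/106501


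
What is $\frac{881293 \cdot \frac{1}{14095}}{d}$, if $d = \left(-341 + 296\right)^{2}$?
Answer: $\frac{881293}{28542375} \approx 0.030877$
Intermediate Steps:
$d = 2025$ ($d = \left(-45\right)^{2} = 2025$)
$\frac{881293 \cdot \frac{1}{14095}}{d} = \frac{881293 \cdot \frac{1}{14095}}{2025} = 881293 \cdot \frac{1}{14095} \cdot \frac{1}{2025} = \frac{881293}{14095} \cdot \frac{1}{2025} = \frac{881293}{28542375}$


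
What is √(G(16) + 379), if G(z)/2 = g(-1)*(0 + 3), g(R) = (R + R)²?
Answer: √403 ≈ 20.075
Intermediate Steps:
g(R) = 4*R² (g(R) = (2*R)² = 4*R²)
G(z) = 24 (G(z) = 2*((4*(-1)²)*(0 + 3)) = 2*((4*1)*3) = 2*(4*3) = 2*12 = 24)
√(G(16) + 379) = √(24 + 379) = √403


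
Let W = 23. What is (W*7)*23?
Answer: 3703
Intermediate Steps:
(W*7)*23 = (23*7)*23 = 161*23 = 3703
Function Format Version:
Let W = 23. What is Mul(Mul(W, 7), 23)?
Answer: 3703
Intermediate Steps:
Mul(Mul(W, 7), 23) = Mul(Mul(23, 7), 23) = Mul(161, 23) = 3703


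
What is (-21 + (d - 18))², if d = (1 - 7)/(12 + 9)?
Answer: 75625/49 ≈ 1543.4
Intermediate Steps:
d = -2/7 (d = -6/21 = -6*1/21 = -2/7 ≈ -0.28571)
(-21 + (d - 18))² = (-21 + (-2/7 - 18))² = (-21 - 128/7)² = (-275/7)² = 75625/49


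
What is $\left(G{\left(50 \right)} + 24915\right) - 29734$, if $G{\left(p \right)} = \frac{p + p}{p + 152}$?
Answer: $- \frac{486669}{101} \approx -4818.5$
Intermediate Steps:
$G{\left(p \right)} = \frac{2 p}{152 + p}$
$\left(G{\left(50 \right)} + 24915\right) - 29734 = \left(2 \cdot 50 \frac{1}{152 + 50} + 24915\right) - 29734 = \left(2 \cdot 50 \cdot \frac{1}{202} + 24915\right) - 29734 = \left(\frac{50}{101} + 24915\right) - 29734 = \frac{2516465}{101} - 29734 = - \frac{486669}{101}$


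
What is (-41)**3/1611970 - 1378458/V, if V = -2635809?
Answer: 680123450057/1416281677910 ≈ 0.48022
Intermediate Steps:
(-41)**3/1611970 - 1378458/V = (-41)**3/1611970 - 1378458/(-2635809) = -68921*1/1611970 - 1378458*(-1/2635809) = -68921/1611970 + 459486/878603 = 680123450057/1416281677910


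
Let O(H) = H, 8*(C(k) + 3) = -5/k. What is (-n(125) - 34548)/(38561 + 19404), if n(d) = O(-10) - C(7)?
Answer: -1934301/3246040 ≈ -0.59590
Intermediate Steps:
C(k) = -3 - 5/(8*k) (C(k) = -3 + (-5/k)/8 = -3 - 5/(8*k))
n(d) = -387/56 (n(d) = -10 - (-3 - 5/8/7) = -10 - (-3 - 5/8*⅐) = -10 - (-3 - 5/56) = -10 - 1*(-173/56) = -10 + 173/56 = -387/56)
(-n(125) - 34548)/(38561 + 19404) = (-1*(-387/56) - 34548)/(38561 + 19404) = (387/56 - 34548)/57965 = -1934301/56*1/57965 = -1934301/3246040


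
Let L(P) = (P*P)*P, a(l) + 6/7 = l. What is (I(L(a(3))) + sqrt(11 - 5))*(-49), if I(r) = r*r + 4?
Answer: -11861221/2401 - 49*sqrt(6) ≈ -5060.1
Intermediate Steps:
a(l) = -6/7 + l
L(P) = P**3 (L(P) = P**2*P = P**3)
I(r) = 4 + r**2 (I(r) = r**2 + 4 = 4 + r**2)
(I(L(a(3))) + sqrt(11 - 5))*(-49) = ((4 + ((-6/7 + 3)**3)**2) + sqrt(11 - 5))*(-49) = ((4 + ((15/7)**3)**2) + sqrt(6))*(-49) = ((4 + (3375/343)**2) + sqrt(6))*(-49) = ((4 + 11390625/117649) + sqrt(6))*(-49) = (11861221/117649 + sqrt(6))*(-49) = -11861221/2401 - 49*sqrt(6)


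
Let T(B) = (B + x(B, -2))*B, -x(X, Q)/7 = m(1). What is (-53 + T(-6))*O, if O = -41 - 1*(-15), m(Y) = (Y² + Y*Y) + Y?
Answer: -2834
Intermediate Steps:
m(Y) = Y + 2*Y² (m(Y) = (Y² + Y²) + Y = 2*Y² + Y = Y + 2*Y²)
x(X, Q) = -21 (x(X, Q) = -7*(1 + 2*1) = -7*(1 + 2) = -7*3 = -21)
T(B) = B*(-21 + B) (T(B) = (B - 21)*B = (-21 + B)*B = B*(-21 + B))
O = -26 (O = -41 + 15 = -26)
(-53 + T(-6))*O = (-53 - 6*(-21 - 6))*(-26) = (-53 - 6*(-27))*(-26) = (-53 + 162)*(-26) = 109*(-26) = -2834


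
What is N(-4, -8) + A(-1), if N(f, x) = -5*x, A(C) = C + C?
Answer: 38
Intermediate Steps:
A(C) = 2*C
N(-4, -8) + A(-1) = -5*(-8) + 2*(-1) = 40 - 2 = 38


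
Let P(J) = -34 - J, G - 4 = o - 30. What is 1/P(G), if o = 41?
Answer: -1/49 ≈ -0.020408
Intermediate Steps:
G = 15 (G = 4 + (41 - 30) = 4 + 11 = 15)
1/P(G) = 1/(-34 - 1*15) = 1/(-34 - 15) = 1/(-49) = -1/49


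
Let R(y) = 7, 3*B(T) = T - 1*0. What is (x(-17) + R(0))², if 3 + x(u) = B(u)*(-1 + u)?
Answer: 11236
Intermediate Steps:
B(T) = T/3 (B(T) = (T - 1*0)/3 = (T + 0)/3 = T/3)
x(u) = -3 + u*(-1 + u)/3 (x(u) = -3 + (u/3)*(-1 + u) = -3 + u*(-1 + u)/3)
(x(-17) + R(0))² = ((-3 - ⅓*(-17) + (⅓)*(-17)²) + 7)² = ((-3 + 17/3 + (⅓)*289) + 7)² = ((-3 + 17/3 + 289/3) + 7)² = (99 + 7)² = 106² = 11236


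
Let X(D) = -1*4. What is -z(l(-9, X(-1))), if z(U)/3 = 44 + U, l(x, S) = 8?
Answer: -156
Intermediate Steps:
X(D) = -4
z(U) = 132 + 3*U (z(U) = 3*(44 + U) = 132 + 3*U)
-z(l(-9, X(-1))) = -(132 + 3*8) = -(132 + 24) = -1*156 = -156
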